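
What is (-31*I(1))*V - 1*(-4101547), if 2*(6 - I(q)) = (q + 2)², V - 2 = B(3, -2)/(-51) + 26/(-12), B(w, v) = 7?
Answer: 278906157/68 ≈ 4.1016e+6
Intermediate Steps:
V = -31/102 (V = 2 + (7/(-51) + 26/(-12)) = 2 + (7*(-1/51) + 26*(-1/12)) = 2 + (-7/51 - 13/6) = 2 - 235/102 = -31/102 ≈ -0.30392)
I(q) = 6 - (2 + q)²/2 (I(q) = 6 - (q + 2)²/2 = 6 - (2 + q)²/2)
(-31*I(1))*V - 1*(-4101547) = -31*(6 - (2 + 1)²/2)*(-31/102) - 1*(-4101547) = -31*(6 - ½*3²)*(-31/102) + 4101547 = -31*(6 - ½*9)*(-31/102) + 4101547 = -31*(6 - 9/2)*(-31/102) + 4101547 = -31*3/2*(-31/102) + 4101547 = -93/2*(-31/102) + 4101547 = 961/68 + 4101547 = 278906157/68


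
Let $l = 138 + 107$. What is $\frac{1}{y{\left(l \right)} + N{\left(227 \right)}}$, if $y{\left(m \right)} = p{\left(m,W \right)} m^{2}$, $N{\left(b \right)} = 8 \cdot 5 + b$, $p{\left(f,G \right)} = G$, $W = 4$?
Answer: $\frac{1}{240367} \approx 4.1603 \cdot 10^{-6}$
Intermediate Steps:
$l = 245$
$N{\left(b \right)} = 40 + b$
$y{\left(m \right)} = 4 m^{2}$
$\frac{1}{y{\left(l \right)} + N{\left(227 \right)}} = \frac{1}{4 \cdot 245^{2} + \left(40 + 227\right)} = \frac{1}{4 \cdot 60025 + 267} = \frac{1}{240100 + 267} = \frac{1}{240367}$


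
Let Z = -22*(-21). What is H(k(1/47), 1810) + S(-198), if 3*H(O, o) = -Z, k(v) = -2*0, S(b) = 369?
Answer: 215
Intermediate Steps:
k(v) = 0
Z = 462
H(O, o) = -154 (H(O, o) = (-1*462)/3 = (⅓)*(-462) = -154)
H(k(1/47), 1810) + S(-198) = -154 + 369 = 215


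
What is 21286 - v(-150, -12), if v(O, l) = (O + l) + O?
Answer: 21598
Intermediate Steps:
v(O, l) = l + 2*O
21286 - v(-150, -12) = 21286 - (-12 + 2*(-150)) = 21286 - (-12 - 300) = 21286 - 1*(-312) = 21286 + 312 = 21598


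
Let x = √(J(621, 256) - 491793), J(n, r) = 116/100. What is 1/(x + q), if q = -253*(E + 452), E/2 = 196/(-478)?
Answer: -40751734650/4651925722748179 - 285605*I*√3073699/9303851445496358 ≈ -8.7602e-6 - 5.3819e-8*I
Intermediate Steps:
E = -196/239 (E = 2*(196/(-478)) = 2*(196*(-1/478)) = 2*(-98/239) = -196/239 ≈ -0.82008)
J(n, r) = 29/25 (J(n, r) = 116*(1/100) = 29/25)
x = 2*I*√3073699/5 (x = √(29/25 - 491793) = √(-12294796/25) = 2*I*√3073699/5 ≈ 701.28*I)
q = -27281496/239 (q = -253*(-196/239 + 452) = -253*107832/239 = -27281496/239 ≈ -1.1415e+5)
1/(x + q) = 1/(2*I*√3073699/5 - 27281496/239) = 1/(-27281496/239 + 2*I*√3073699/5)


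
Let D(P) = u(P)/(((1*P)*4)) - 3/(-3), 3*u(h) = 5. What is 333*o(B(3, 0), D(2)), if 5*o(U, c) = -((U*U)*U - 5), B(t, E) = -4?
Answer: 22977/5 ≈ 4595.4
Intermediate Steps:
u(h) = 5/3 (u(h) = (⅓)*5 = 5/3)
D(P) = 1 + 5/(12*P) (D(P) = 5/(3*(((1*P)*4))) - 3/(-3) = 5/(3*((P*4))) - 3*(-⅓) = 5/(3*((4*P))) + 1 = 5*(1/(4*P))/3 + 1 = 5/(12*P) + 1 = 1 + 5/(12*P))
o(U, c) = 1 - U³/5 (o(U, c) = (-((U*U)*U - 5))/5 = (-(U²*U - 5))/5 = (-(U³ - 5))/5 = (-(-5 + U³))/5 = (5 - U³)/5 = 1 - U³/5)
333*o(B(3, 0), D(2)) = 333*(1 - ⅕*(-4)³) = 333*(1 - ⅕*(-64)) = 333*(1 + 64/5) = 333*(69/5) = 22977/5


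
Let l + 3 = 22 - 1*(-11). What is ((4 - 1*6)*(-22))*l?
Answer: 1320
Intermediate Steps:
l = 30 (l = -3 + (22 - 1*(-11)) = -3 + (22 + 11) = -3 + 33 = 30)
((4 - 1*6)*(-22))*l = ((4 - 1*6)*(-22))*30 = ((4 - 6)*(-22))*30 = -2*(-22)*30 = 44*30 = 1320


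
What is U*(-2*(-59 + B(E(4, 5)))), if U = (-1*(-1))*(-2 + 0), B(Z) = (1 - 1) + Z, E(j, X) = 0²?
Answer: -236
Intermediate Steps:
E(j, X) = 0
B(Z) = Z (B(Z) = 0 + Z = Z)
U = -2 (U = 1*(-2) = -2)
U*(-2*(-59 + B(E(4, 5)))) = -(-4)*(-59 + 0) = -(-4)*(-59) = -2*118 = -236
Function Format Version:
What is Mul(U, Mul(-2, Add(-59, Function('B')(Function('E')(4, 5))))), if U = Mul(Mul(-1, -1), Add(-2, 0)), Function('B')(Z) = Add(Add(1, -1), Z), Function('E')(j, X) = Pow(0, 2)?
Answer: -236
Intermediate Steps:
Function('E')(j, X) = 0
Function('B')(Z) = Z (Function('B')(Z) = Add(0, Z) = Z)
U = -2 (U = Mul(1, -2) = -2)
Mul(U, Mul(-2, Add(-59, Function('B')(Function('E')(4, 5))))) = Mul(-2, Mul(-2, Add(-59, 0))) = Mul(-2, Mul(-2, -59)) = Mul(-2, 118) = -236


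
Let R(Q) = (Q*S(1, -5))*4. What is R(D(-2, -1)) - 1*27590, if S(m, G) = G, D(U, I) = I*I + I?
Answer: -27590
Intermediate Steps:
D(U, I) = I + I² (D(U, I) = I² + I = I + I²)
R(Q) = -20*Q (R(Q) = (Q*(-5))*4 = -5*Q*4 = -20*Q)
R(D(-2, -1)) - 1*27590 = -(-20)*(1 - 1) - 1*27590 = -(-20)*0 - 27590 = -20*0 - 27590 = 0 - 27590 = -27590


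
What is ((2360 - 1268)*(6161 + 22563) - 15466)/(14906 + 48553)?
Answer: 31351142/63459 ≈ 494.04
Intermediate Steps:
((2360 - 1268)*(6161 + 22563) - 15466)/(14906 + 48553) = (1092*28724 - 15466)/63459 = (31366608 - 15466)*(1/63459) = 31351142*(1/63459) = 31351142/63459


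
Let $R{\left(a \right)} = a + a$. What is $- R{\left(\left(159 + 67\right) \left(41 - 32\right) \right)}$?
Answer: $-4068$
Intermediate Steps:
$R{\left(a \right)} = 2 a$
$- R{\left(\left(159 + 67\right) \left(41 - 32\right) \right)} = - 2 \left(159 + 67\right) \left(41 - 32\right) = - 2 \cdot 226 \cdot 9 = - 2 \cdot 2034 = \left(-1\right) 4068 = -4068$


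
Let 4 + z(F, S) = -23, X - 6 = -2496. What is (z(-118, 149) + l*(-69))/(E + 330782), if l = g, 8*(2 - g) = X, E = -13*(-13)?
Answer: -28855/441268 ≈ -0.065391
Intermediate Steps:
X = -2490 (X = 6 - 2496 = -2490)
E = 169
g = 1253/4 (g = 2 - ⅛*(-2490) = 2 + 1245/4 = 1253/4 ≈ 313.25)
z(F, S) = -27 (z(F, S) = -4 - 23 = -27)
l = 1253/4 ≈ 313.25
(z(-118, 149) + l*(-69))/(E + 330782) = (-27 + (1253/4)*(-69))/(169 + 330782) = (-27 - 86457/4)/330951 = -86565/4*1/330951 = -28855/441268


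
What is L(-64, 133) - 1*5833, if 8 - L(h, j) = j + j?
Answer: -6091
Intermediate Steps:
L(h, j) = 8 - 2*j (L(h, j) = 8 - (j + j) = 8 - 2*j)
L(-64, 133) - 1*5833 = (8 - 2*133) - 1*5833 = (8 - 266) - 5833 = -258 - 5833 = -6091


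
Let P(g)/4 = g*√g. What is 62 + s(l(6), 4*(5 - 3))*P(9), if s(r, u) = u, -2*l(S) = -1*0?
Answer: 926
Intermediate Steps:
l(S) = 0 (l(S) = -(-1)*0/2 = -½*0 = 0)
P(g) = 4*g^(3/2) (P(g) = 4*(g*√g) = 4*g^(3/2))
62 + s(l(6), 4*(5 - 3))*P(9) = 62 + (4*(5 - 3))*(4*9^(3/2)) = 62 + (4*2)*(4*27) = 62 + 8*108 = 62 + 864 = 926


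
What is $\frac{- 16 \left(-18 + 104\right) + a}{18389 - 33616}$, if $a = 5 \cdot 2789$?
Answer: $- \frac{12569}{15227} \approx -0.82544$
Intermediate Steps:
$a = 13945$
$\frac{- 16 \left(-18 + 104\right) + a}{18389 - 33616} = \frac{- 16 \left(-18 + 104\right) + 13945}{18389 - 33616} = \frac{\left(-16\right) 86 + 13945}{-15227} = \left(-1376 + 13945\right) \left(- \frac{1}{15227}\right) = 12569 \left(- \frac{1}{15227}\right) = - \frac{12569}{15227}$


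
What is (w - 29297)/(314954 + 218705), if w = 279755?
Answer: 250458/533659 ≈ 0.46932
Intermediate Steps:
(w - 29297)/(314954 + 218705) = (279755 - 29297)/(314954 + 218705) = 250458/533659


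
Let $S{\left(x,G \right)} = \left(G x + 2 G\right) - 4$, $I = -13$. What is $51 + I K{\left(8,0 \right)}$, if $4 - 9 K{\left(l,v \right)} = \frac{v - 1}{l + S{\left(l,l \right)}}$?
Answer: $\frac{34175}{756} \approx 45.205$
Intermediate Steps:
$S{\left(x,G \right)} = -4 + 2 G + G x$ ($S{\left(x,G \right)} = \left(2 G + G x\right) - 4 = -4 + 2 G + G x$)
$K{\left(l,v \right)} = \frac{4}{9} - \frac{-1 + v}{9 \left(-4 + l^{2} + 3 l\right)}$ ($K{\left(l,v \right)} = \frac{4}{9} - \frac{\left(v - 1\right) \frac{1}{l + \left(-4 + 2 l + l l\right)}}{9} = \frac{4}{9} - \frac{\left(-1 + v\right) \frac{1}{l + \left(-4 + 2 l + l^{2}\right)}}{9} = \frac{4}{9} - \frac{\left(-1 + v\right) \frac{1}{l + \left(-4 + l^{2} + 2 l\right)}}{9} = \frac{4}{9} - \frac{\left(-1 + v\right) \frac{1}{-4 + l^{2} + 3 l}}{9} = \frac{4}{9} - \frac{\frac{1}{-4 + l^{2} + 3 l} \left(-1 + v\right)}{9} = \frac{4}{9} - \frac{-1 + v}{9 \left(-4 + l^{2} + 3 l\right)}$)
$51 + I K{\left(8,0 \right)} = 51 - 13 \frac{-15 - 0 + 4 \cdot 8^{2} + 12 \cdot 8}{9 \left(-4 + 8^{2} + 3 \cdot 8\right)} = 51 - 13 \frac{-15 + 0 + 4 \cdot 64 + 96}{9 \left(-4 + 64 + 24\right)} = 51 - 13 \frac{-15 + 0 + 256 + 96}{9 \cdot 84} = 51 - 13 \cdot \frac{1}{9} \cdot \frac{1}{84} \cdot 337 = 51 - \frac{4381}{756} = \frac{34175}{756}$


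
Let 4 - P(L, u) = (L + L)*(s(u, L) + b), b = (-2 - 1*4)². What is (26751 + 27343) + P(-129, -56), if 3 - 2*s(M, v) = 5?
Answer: 63128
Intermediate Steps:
b = 36 (b = (-2 - 4)² = (-6)² = 36)
s(M, v) = -1 (s(M, v) = 3/2 - ½*5 = 3/2 - 5/2 = -1)
P(L, u) = 4 - 70*L (P(L, u) = 4 - (L + L)*(-1 + 36) = 4 - 2*L*35 = 4 - 70*L)
(26751 + 27343) + P(-129, -56) = (26751 + 27343) + (4 - 70*(-129)) = 54094 + (4 + 9030) = 54094 + 9034 = 63128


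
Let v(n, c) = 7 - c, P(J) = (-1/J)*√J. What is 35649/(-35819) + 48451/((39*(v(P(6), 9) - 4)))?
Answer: -7890535/37926 ≈ -208.05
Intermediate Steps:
P(J) = -1/√J
35649/(-35819) + 48451/((39*(v(P(6), 9) - 4))) = 35649/(-35819) + 48451/((39*((7 - 1*9) - 4))) = 35649*(-1/35819) + 48451/((39*((7 - 9) - 4))) = -2097/2107 + 48451/((39*(-2 - 4))) = -2097/2107 + 48451/((39*(-6))) = -2097/2107 + 48451/(-234) = -2097/2107 + 48451*(-1/234) = -2097/2107 - 3727/18 = -7890535/37926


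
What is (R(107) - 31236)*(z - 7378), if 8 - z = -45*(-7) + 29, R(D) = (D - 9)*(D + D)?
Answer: 79176496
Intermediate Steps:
R(D) = 2*D*(-9 + D) (R(D) = (-9 + D)*(2*D) = 2*D*(-9 + D))
z = -336 (z = 8 - (-45*(-7) + 29) = 8 - (315 + 29) = 8 - 1*344 = 8 - 344 = -336)
(R(107) - 31236)*(z - 7378) = (2*107*(-9 + 107) - 31236)*(-336 - 7378) = (2*107*98 - 31236)*(-7714) = (20972 - 31236)*(-7714) = -10264*(-7714) = 79176496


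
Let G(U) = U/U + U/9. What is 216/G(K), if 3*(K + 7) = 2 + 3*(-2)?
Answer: 2916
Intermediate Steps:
K = -25/3 (K = -7 + (2 + 3*(-2))/3 = -7 + (2 - 6)/3 = -7 + (⅓)*(-4) = -7 - 4/3 = -25/3 ≈ -8.3333)
G(U) = 1 + U/9 (G(U) = 1 + U*(⅑) = 1 + U/9)
216/G(K) = 216/(1 + (⅑)*(-25/3)) = 216/(1 - 25/27) = 216/(2/27) = 216*(27/2) = 2916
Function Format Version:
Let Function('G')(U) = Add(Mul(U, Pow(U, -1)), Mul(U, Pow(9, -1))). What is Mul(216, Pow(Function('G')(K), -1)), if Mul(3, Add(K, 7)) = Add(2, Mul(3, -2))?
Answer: 2916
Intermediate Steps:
K = Rational(-25, 3) (K = Add(-7, Mul(Rational(1, 3), Add(2, Mul(3, -2)))) = Add(-7, Mul(Rational(1, 3), Add(2, -6))) = Add(-7, Mul(Rational(1, 3), -4)) = Add(-7, Rational(-4, 3)) = Rational(-25, 3) ≈ -8.3333)
Function('G')(U) = Add(1, Mul(Rational(1, 9), U)) (Function('G')(U) = Add(1, Mul(U, Rational(1, 9))) = Add(1, Mul(Rational(1, 9), U)))
Mul(216, Pow(Function('G')(K), -1)) = Mul(216, Pow(Add(1, Mul(Rational(1, 9), Rational(-25, 3))), -1)) = Mul(216, Pow(Add(1, Rational(-25, 27)), -1)) = Mul(216, Pow(Rational(2, 27), -1)) = Mul(216, Rational(27, 2)) = 2916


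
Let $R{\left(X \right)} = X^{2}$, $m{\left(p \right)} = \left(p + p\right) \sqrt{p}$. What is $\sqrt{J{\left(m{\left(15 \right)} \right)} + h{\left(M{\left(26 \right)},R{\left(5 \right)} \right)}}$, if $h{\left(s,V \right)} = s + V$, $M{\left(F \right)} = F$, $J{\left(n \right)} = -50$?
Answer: $1$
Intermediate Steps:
$m{\left(p \right)} = 2 p^{\frac{3}{2}}$ ($m{\left(p \right)} = 2 p \sqrt{p} = 2 p^{\frac{3}{2}}$)
$h{\left(s,V \right)} = V + s$
$\sqrt{J{\left(m{\left(15 \right)} \right)} + h{\left(M{\left(26 \right)},R{\left(5 \right)} \right)}} = \sqrt{-50 + \left(5^{2} + 26\right)} = \sqrt{-50 + \left(25 + 26\right)} = \sqrt{-50 + 51} = \sqrt{1} = 1$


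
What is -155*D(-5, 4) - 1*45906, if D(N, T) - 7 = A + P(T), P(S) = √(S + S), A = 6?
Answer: -47921 - 310*√2 ≈ -48359.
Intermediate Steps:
P(S) = √2*√S (P(S) = √(2*S) = √2*√S)
D(N, T) = 13 + √2*√T (D(N, T) = 7 + (6 + √2*√T) = 13 + √2*√T)
-155*D(-5, 4) - 1*45906 = -155*(13 + √2*√4) - 1*45906 = -155*(13 + √2*2) - 45906 = -155*(13 + 2*√2) - 45906 = (-2015 - 310*√2) - 45906 = -47921 - 310*√2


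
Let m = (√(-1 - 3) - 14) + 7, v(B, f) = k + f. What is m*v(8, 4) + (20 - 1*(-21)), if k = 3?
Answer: -8 + 14*I ≈ -8.0 + 14.0*I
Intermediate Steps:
v(B, f) = 3 + f
m = -7 + 2*I (m = (√(-4) - 14) + 7 = (2*I - 14) + 7 = (-14 + 2*I) + 7 = -7 + 2*I ≈ -7.0 + 2.0*I)
m*v(8, 4) + (20 - 1*(-21)) = (-7 + 2*I)*(3 + 4) + (20 - 1*(-21)) = (-7 + 2*I)*7 + (20 + 21) = (-49 + 14*I) + 41 = -8 + 14*I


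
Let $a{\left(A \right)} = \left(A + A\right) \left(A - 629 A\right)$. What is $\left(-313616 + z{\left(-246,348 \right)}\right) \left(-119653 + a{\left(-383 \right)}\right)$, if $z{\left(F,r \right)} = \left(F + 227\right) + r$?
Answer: $57757916198619$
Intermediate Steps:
$z{\left(F,r \right)} = 227 + F + r$ ($z{\left(F,r \right)} = \left(227 + F\right) + r = 227 + F + r$)
$a{\left(A \right)} = - 1256 A^{2}$ ($a{\left(A \right)} = 2 A \left(- 628 A\right) = - 1256 A^{2}$)
$\left(-313616 + z{\left(-246,348 \right)}\right) \left(-119653 + a{\left(-383 \right)}\right) = \left(-313616 + \left(227 - 246 + 348\right)\right) \left(-119653 - 1256 \left(-383\right)^{2}\right) = \left(-313616 + 329\right) \left(-119653 - 184241384\right) = - 313287 \left(-119653 - 184241384\right) = \left(-313287\right) \left(-184361037\right) = 57757916198619$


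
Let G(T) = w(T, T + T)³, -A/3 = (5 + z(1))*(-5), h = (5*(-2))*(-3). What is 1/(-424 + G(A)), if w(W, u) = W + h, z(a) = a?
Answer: 1/1727576 ≈ 5.7885e-7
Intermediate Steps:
h = 30 (h = -10*(-3) = 30)
A = 90 (A = -3*(5 + 1)*(-5) = -18*(-5) = -3*(-30) = 90)
w(W, u) = 30 + W (w(W, u) = W + 30 = 30 + W)
G(T) = (30 + T)³
1/(-424 + G(A)) = 1/(-424 + (30 + 90)³) = 1/(-424 + 120³) = 1/(-424 + 1728000) = 1/1727576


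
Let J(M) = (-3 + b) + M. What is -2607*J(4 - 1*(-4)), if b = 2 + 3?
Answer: -26070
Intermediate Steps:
b = 5
J(M) = 2 + M (J(M) = (-3 + 5) + M = 2 + M)
-2607*J(4 - 1*(-4)) = -2607*(2 + (4 - 1*(-4))) = -2607*(2 + (4 + 4)) = -2607*(2 + 8) = -2607*10 = -26070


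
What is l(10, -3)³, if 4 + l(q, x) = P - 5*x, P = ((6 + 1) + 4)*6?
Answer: 456533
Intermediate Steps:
P = 66 (P = (7 + 4)*6 = 11*6 = 66)
l(q, x) = 62 - 5*x (l(q, x) = -4 + (66 - 5*x) = 62 - 5*x)
l(10, -3)³ = (62 - 5*(-3))³ = (62 + 15)³ = 77³ = 456533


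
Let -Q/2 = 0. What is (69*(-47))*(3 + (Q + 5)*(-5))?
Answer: 71346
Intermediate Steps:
Q = 0 (Q = -2*0 = 0)
(69*(-47))*(3 + (Q + 5)*(-5)) = (69*(-47))*(3 + (0 + 5)*(-5)) = -3243*(3 + 5*(-5)) = -3243*(3 - 25) = -3243*(-22) = 71346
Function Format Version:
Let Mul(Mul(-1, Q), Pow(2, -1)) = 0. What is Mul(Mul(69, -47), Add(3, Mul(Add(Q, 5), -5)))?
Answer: 71346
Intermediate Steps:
Q = 0 (Q = Mul(-2, 0) = 0)
Mul(Mul(69, -47), Add(3, Mul(Add(Q, 5), -5))) = Mul(Mul(69, -47), Add(3, Mul(Add(0, 5), -5))) = Mul(-3243, Add(3, Mul(5, -5))) = Mul(-3243, Add(3, -25)) = Mul(-3243, -22) = 71346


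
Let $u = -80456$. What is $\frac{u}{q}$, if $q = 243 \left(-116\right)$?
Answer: $\frac{20114}{7047} \approx 2.8543$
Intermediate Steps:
$q = -28188$
$\frac{u}{q} = - \frac{80456}{-28188} = \left(-80456\right) \left(- \frac{1}{28188}\right) = \frac{20114}{7047}$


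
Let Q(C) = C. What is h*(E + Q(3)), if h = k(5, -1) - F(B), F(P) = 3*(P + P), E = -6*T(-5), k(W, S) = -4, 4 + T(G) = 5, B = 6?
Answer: 120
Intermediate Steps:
T(G) = 1 (T(G) = -4 + 5 = 1)
E = -6 (E = -6*1 = -6)
F(P) = 6*P (F(P) = 3*(2*P) = 6*P)
h = -40 (h = -4 - 6*6 = -4 - 1*36 = -4 - 36 = -40)
h*(E + Q(3)) = -40*(-6 + 3) = -40*(-3) = 120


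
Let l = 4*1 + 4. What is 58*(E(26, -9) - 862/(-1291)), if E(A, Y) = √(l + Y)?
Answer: 49996/1291 + 58*I ≈ 38.727 + 58.0*I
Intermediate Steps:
l = 8 (l = 4 + 4 = 8)
E(A, Y) = √(8 + Y)
58*(E(26, -9) - 862/(-1291)) = 58*(√(8 - 9) - 862/(-1291)) = 58*(√(-1) - 862*(-1/1291)) = 58*(I + 862/1291) = 58*(862/1291 + I) = 49996/1291 + 58*I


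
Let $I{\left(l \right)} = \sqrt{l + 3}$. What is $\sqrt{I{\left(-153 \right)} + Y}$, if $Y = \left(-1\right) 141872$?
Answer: $\sqrt{-141872 + 5 i \sqrt{6}} \approx 0.016 + 376.66 i$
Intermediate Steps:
$Y = -141872$
$I{\left(l \right)} = \sqrt{3 + l}$
$\sqrt{I{\left(-153 \right)} + Y} = \sqrt{\sqrt{3 - 153} - 141872} = \sqrt{\sqrt{-150} - 141872} = \sqrt{5 i \sqrt{6} - 141872} = \sqrt{-141872 + 5 i \sqrt{6}}$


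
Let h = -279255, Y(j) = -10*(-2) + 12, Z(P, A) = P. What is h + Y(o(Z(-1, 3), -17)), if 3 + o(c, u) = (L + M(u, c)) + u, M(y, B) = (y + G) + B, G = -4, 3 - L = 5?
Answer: -279223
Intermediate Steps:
L = -2 (L = 3 - 1*5 = 3 - 5 = -2)
M(y, B) = -4 + B + y (M(y, B) = (y - 4) + B = (-4 + y) + B = -4 + B + y)
o(c, u) = -9 + c + 2*u (o(c, u) = -3 + ((-2 + (-4 + c + u)) + u) = -3 + ((-6 + c + u) + u) = -3 + (-6 + c + 2*u) = -9 + c + 2*u)
Y(j) = 32 (Y(j) = 20 + 12 = 32)
h + Y(o(Z(-1, 3), -17)) = -279255 + 32 = -279223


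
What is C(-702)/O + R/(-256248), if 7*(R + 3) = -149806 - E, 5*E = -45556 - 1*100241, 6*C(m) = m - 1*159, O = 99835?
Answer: 28754753/436774716 ≈ 0.065834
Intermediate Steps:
C(m) = -53/2 + m/6 (C(m) = (m - 1*159)/6 = (m - 159)/6 = (-159 + m)/6 = -53/2 + m/6)
E = -145797/5 (E = (-45556 - 1*100241)/5 = (-45556 - 100241)/5 = (1/5)*(-145797) = -145797/5 ≈ -29159.)
R = -603338/35 (R = -3 + (-149806 - 1*(-145797/5))/7 = -3 + (-149806 + 145797/5)/7 = -3 + (1/7)*(-603233/5) = -3 - 603233/35 = -603338/35 ≈ -17238.)
C(-702)/O + R/(-256248) = (-53/2 + (1/6)*(-702))/99835 - 603338/35/(-256248) = (-53/2 - 117)*(1/99835) - 603338/35*(-1/256248) = -287/2*1/99835 + 301669/4484340 = -7/4870 + 301669/4484340 = 28754753/436774716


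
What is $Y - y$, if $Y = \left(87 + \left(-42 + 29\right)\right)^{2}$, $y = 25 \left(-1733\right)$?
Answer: $48801$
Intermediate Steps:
$y = -43325$
$Y = 5476$ ($Y = \left(87 - 13\right)^{2} = 74^{2} = 5476$)
$Y - y = 5476 - -43325 = 5476 + 43325 = 48801$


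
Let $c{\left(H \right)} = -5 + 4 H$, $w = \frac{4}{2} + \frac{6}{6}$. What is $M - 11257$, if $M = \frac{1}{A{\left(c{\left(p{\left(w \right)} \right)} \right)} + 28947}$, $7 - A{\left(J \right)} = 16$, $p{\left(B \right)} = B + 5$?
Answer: $- \frac{325755065}{28938} \approx -11257.0$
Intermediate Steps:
$w = 3$ ($w = 4 \cdot \frac{1}{2} + 6 \cdot \frac{1}{6} = 2 + 1 = 3$)
$p{\left(B \right)} = 5 + B$
$A{\left(J \right)} = -9$ ($A{\left(J \right)} = 7 - 16 = -9$)
$M = \frac{1}{28938}$ ($M = \frac{1}{-9 + 28947} = \frac{1}{28938} \approx 3.4557 \cdot 10^{-5}$)
$M - 11257 = \frac{1}{28938} - 11257 = - \frac{325755065}{28938}$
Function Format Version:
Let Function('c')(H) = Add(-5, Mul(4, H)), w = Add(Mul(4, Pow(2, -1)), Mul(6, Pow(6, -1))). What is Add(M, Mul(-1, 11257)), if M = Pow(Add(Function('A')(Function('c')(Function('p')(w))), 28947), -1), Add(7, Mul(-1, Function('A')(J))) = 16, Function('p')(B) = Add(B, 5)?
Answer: Rational(-325755065, 28938) ≈ -11257.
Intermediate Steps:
w = 3 (w = Add(Mul(4, Rational(1, 2)), Mul(6, Rational(1, 6))) = Add(2, 1) = 3)
Function('p')(B) = Add(5, B)
Function('A')(J) = -9 (Function('A')(J) = Add(7, Mul(-1, 16)) = Add(7, -16) = -9)
M = Rational(1, 28938) (M = Pow(Add(-9, 28947), -1) = Pow(28938, -1) = Rational(1, 28938) ≈ 3.4557e-5)
Add(M, Mul(-1, 11257)) = Add(Rational(1, 28938), Mul(-1, 11257)) = Add(Rational(1, 28938), -11257) = Rational(-325755065, 28938)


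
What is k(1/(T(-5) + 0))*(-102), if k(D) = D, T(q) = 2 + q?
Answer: 34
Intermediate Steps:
k(1/(T(-5) + 0))*(-102) = -102/((2 - 5) + 0) = -102/(-3 + 0) = -102/(-3) = -⅓*(-102) = 34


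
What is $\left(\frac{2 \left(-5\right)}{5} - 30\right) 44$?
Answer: $-1408$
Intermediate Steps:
$\left(\frac{2 \left(-5\right)}{5} - 30\right) 44 = \left(\left(-10\right) \frac{1}{5} - 30\right) 44 = \left(-2 - 30\right) 44 = \left(-32\right) 44 = -1408$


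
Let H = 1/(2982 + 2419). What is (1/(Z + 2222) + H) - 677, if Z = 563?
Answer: -10183280259/15041785 ≈ -677.00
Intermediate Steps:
H = 1/5401 ≈ 0.00018515
(1/(Z + 2222) + H) - 677 = (1/(563 + 2222) + 1/5401) - 677 = (1/2785 + 1/5401) - 677 = 8186/15041785 - 677 = -10183280259/15041785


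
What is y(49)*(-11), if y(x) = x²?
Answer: -26411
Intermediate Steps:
y(49)*(-11) = 49²*(-11) = 2401*(-11) = -26411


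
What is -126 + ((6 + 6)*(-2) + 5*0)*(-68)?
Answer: 1506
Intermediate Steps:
-126 + ((6 + 6)*(-2) + 5*0)*(-68) = -126 + (12*(-2) + 0)*(-68) = -126 + (-24 + 0)*(-68) = -126 - 24*(-68) = -126 + 1632 = 1506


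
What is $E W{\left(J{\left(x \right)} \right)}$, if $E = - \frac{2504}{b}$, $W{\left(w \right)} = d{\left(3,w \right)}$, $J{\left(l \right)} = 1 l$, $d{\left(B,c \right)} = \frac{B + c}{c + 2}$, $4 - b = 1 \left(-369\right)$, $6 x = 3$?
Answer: $- \frac{17528}{1865} \approx -9.3984$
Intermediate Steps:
$x = \frac{1}{2}$ ($x = \frac{1}{6} \cdot 3 = \frac{1}{2} \approx 0.5$)
$b = 373$ ($b = 4 - 1 \left(-369\right) = 4 - -369 = 4 + 369 = 373$)
$d{\left(B,c \right)} = \frac{B + c}{2 + c}$
$J{\left(l \right)} = l$
$W{\left(w \right)} = \frac{3 + w}{2 + w}$
$E = - \frac{2504}{373} \approx -6.7131$
$E W{\left(J{\left(x \right)} \right)} = - \frac{2504 \frac{3 + \frac{1}{2}}{2 + \frac{1}{2}}}{373} = - \frac{2504 \frac{1}{\frac{5}{2}} \cdot \frac{7}{2}}{373} = - \frac{2504 \cdot \frac{2}{5} \cdot \frac{7}{2}}{373} = \left(- \frac{2504}{373}\right) \frac{7}{5} = - \frac{17528}{1865}$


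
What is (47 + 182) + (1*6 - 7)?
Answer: 228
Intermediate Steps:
(47 + 182) + (1*6 - 7) = 229 + (6 - 7) = 229 - 1 = 228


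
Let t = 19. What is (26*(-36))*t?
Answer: -17784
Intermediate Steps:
(26*(-36))*t = (26*(-36))*19 = -936*19 = -17784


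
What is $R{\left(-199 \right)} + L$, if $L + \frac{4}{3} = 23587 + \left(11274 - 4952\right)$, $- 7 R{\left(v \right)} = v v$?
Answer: $\frac{509258}{21} \approx 24250.0$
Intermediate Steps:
$R{\left(v \right)} = - \frac{v^{2}}{7}$ ($R{\left(v \right)} = - \frac{v v}{7} = - \frac{v^{2}}{7}$)
$L = \frac{89723}{3}$ ($L = - \frac{4}{3} + \left(23587 + \left(11274 - 4952\right)\right) = - \frac{4}{3} + \left(23587 + 6322\right) = - \frac{4}{3} + 29909 = \frac{89723}{3} \approx 29908.0$)
$R{\left(-199 \right)} + L = - \frac{\left(-199\right)^{2}}{7} + \frac{89723}{3} = \left(- \frac{1}{7}\right) 39601 + \frac{89723}{3} = - \frac{39601}{7} + \frac{89723}{3} = \frac{509258}{21}$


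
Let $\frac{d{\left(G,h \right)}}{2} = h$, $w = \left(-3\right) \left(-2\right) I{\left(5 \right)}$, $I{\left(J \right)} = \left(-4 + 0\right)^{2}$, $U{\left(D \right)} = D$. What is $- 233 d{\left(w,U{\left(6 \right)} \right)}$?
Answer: $-2796$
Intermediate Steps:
$I{\left(J \right)} = 16$ ($I{\left(J \right)} = \left(-4\right)^{2} = 16$)
$w = 96$ ($w = \left(-3\right) \left(-2\right) 16 = 6 \cdot 16 = 96$)
$d{\left(G,h \right)} = 2 h$
$- 233 d{\left(w,U{\left(6 \right)} \right)} = - 233 \cdot 2 \cdot 6 = \left(-233\right) 12 = -2796$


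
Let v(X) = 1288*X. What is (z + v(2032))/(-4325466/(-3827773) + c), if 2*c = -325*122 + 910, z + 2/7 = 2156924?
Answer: -63960130837997/259488731404 ≈ -246.49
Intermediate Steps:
z = 15098466/7 (z = -2/7 + 2156924 = 15098466/7 ≈ 2.1569e+6)
c = -19370 (c = (-325*122 + 910)/2 = (-39650 + 910)/2 = (½)*(-38740) = -19370)
(z + v(2032))/(-4325466/(-3827773) + c) = (15098466/7 + 1288*2032)/(-4325466/(-3827773) - 19370) = (15098466/7 + 2617216)/(-4325466*(-1/3827773) - 19370) = 33418978/(7*(4325466/3827773 - 19370)) = 33418978/(7*(-74139637544/3827773)) = (33418978/7)*(-3827773/74139637544) = -63960130837997/259488731404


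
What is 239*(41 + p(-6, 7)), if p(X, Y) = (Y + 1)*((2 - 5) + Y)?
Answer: 17447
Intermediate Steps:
p(X, Y) = (1 + Y)*(-3 + Y)
239*(41 + p(-6, 7)) = 239*(41 + (-3 + 7**2 - 2*7)) = 239*(41 + (-3 + 49 - 14)) = 239*(41 + 32) = 239*73 = 17447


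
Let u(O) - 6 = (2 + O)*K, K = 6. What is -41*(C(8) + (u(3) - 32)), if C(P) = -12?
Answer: 328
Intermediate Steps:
u(O) = 18 + 6*O (u(O) = 6 + (2 + O)*6 = 6 + (12 + 6*O) = 18 + 6*O)
-41*(C(8) + (u(3) - 32)) = -41*(-12 + ((18 + 6*3) - 32)) = -41*(-12 + ((18 + 18) - 32)) = -41*(-12 + (36 - 32)) = -41*(-12 + 4) = -41*(-8) = 328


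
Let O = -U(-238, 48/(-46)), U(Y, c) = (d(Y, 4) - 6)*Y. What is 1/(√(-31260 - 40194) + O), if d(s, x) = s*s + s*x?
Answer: -I/(√71454 - 13253268*I) ≈ 7.5453e-8 - 1.5218e-12*I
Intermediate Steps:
d(s, x) = s² + s*x
U(Y, c) = Y*(-6 + Y*(4 + Y)) (U(Y, c) = (Y*(Y + 4) - 6)*Y = (Y*(4 + Y) - 6)*Y = (-6 + Y*(4 + Y))*Y = Y*(-6 + Y*(4 + Y)))
O = 13253268 (O = -(-238)*(-6 - 238*(4 - 238)) = -(-238)*(-6 - 238*(-234)) = -(-238)*(-6 + 55692) = -(-238)*55686 = -1*(-13253268) = 13253268)
1/(√(-31260 - 40194) + O) = 1/(√(-31260 - 40194) + 13253268) = 1/(√(-71454) + 13253268) = 1/(I*√71454 + 13253268) = 1/(13253268 + I*√71454)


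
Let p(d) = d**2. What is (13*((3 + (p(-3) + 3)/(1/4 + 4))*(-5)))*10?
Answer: -64350/17 ≈ -3785.3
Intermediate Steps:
(13*((3 + (p(-3) + 3)/(1/4 + 4))*(-5)))*10 = (13*((3 + ((-3)**2 + 3)/(1/4 + 4))*(-5)))*10 = (13*((3 + (9 + 3)/(1/4 + 4))*(-5)))*10 = (13*((3 + 12/(17/4))*(-5)))*10 = (13*((3 + 12*(4/17))*(-5)))*10 = (13*((3 + 48/17)*(-5)))*10 = (13*((99/17)*(-5)))*10 = (13*(-495/17))*10 = -6435/17*10 = -64350/17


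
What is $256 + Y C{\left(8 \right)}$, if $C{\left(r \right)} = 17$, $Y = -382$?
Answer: $-6238$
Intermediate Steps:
$256 + Y C{\left(8 \right)} = 256 - 6494 = -6238$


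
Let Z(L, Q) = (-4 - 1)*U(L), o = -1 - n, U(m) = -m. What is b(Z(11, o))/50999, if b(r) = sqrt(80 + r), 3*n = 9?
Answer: 3*sqrt(15)/50999 ≈ 0.00022783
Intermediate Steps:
n = 3 (n = (1/3)*9 = 3)
o = -4 (o = -1 - 1*3 = -1 - 3 = -4)
Z(L, Q) = 5*L (Z(L, Q) = (-4 - 1)*(-L) = -(-5)*L = 5*L)
b(Z(11, o))/50999 = sqrt(80 + 5*11)/50999 = sqrt(80 + 55)*(1/50999) = sqrt(135)*(1/50999) = (3*sqrt(15))*(1/50999) = 3*sqrt(15)/50999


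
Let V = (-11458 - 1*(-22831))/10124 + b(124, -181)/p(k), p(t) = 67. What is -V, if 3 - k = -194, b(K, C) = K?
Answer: -2017367/678308 ≈ -2.9741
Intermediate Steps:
k = 197 (k = 3 - 1*(-194) = 3 + 194 = 197)
V = 2017367/678308 (V = (-11458 - 1*(-22831))/10124 + 124/67 = (-11458 + 22831)*(1/10124) + 124*(1/67) = 11373*(1/10124) + 124/67 = 11373/10124 + 124/67 = 2017367/678308 ≈ 2.9741)
-V = -1*2017367/678308 = -2017367/678308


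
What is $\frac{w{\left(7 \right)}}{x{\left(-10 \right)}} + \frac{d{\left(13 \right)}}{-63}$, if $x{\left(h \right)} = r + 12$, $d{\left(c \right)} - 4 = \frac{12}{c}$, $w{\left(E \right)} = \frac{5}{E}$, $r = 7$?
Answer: $- \frac{631}{15561} \approx -0.04055$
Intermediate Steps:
$d{\left(c \right)} = 4 + \frac{12}{c}$
$x{\left(h \right)} = 19$ ($x{\left(h \right)} = 7 + 12 = 19$)
$\frac{w{\left(7 \right)}}{x{\left(-10 \right)}} + \frac{d{\left(13 \right)}}{-63} = \frac{5 \cdot \frac{1}{7}}{19} + \frac{4 + \frac{12}{13}}{-63} = 5 \cdot \frac{1}{7} \cdot \frac{1}{19} + \left(4 + 12 \cdot \frac{1}{13}\right) \left(- \frac{1}{63}\right) = \frac{5}{7} \cdot \frac{1}{19} + \left(4 + \frac{12}{13}\right) \left(- \frac{1}{63}\right) = \frac{5}{133} + \frac{64}{13} \left(- \frac{1}{63}\right) = \frac{5}{133} - \frac{64}{819} = - \frac{631}{15561}$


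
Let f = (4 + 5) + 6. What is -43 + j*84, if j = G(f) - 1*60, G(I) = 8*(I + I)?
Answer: 15077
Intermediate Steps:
f = 15 (f = 9 + 6 = 15)
G(I) = 16*I (G(I) = 8*(2*I) = 16*I)
j = 180 (j = 16*15 - 1*60 = 240 - 60 = 180)
-43 + j*84 = -43 + 180*84 = -43 + 15120 = 15077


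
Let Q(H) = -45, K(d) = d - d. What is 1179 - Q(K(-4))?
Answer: 1224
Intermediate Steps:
K(d) = 0
1179 - Q(K(-4)) = 1179 - 1*(-45) = 1179 + 45 = 1224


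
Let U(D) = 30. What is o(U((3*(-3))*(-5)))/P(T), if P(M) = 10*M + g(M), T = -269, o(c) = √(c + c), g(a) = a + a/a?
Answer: -√15/1479 ≈ -0.0026186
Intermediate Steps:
g(a) = 1 + a (g(a) = a + 1 = 1 + a)
o(c) = √2*√c (o(c) = √(2*c) = √2*√c)
P(M) = 1 + 11*M (P(M) = 10*M + (1 + M) = 1 + 11*M)
o(U((3*(-3))*(-5)))/P(T) = (√2*√30)/(1 + 11*(-269)) = (2*√15)/(1 - 2959) = (2*√15)/(-2958) = (2*√15)*(-1/2958) = -√15/1479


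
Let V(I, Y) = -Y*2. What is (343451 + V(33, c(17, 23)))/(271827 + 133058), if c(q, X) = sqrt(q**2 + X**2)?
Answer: 343451/404885 - 2*sqrt(818)/404885 ≈ 0.84813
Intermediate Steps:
c(q, X) = sqrt(X**2 + q**2)
V(I, Y) = -2*Y
(343451 + V(33, c(17, 23)))/(271827 + 133058) = (343451 - 2*sqrt(23**2 + 17**2))/(271827 + 133058) = (343451 - 2*sqrt(529 + 289))/404885 = (343451 - 2*sqrt(818))*(1/404885) = 343451/404885 - 2*sqrt(818)/404885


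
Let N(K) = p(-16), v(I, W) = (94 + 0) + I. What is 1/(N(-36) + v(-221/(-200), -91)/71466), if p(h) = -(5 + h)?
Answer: 14293200/157244221 ≈ 0.090898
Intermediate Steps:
p(h) = -5 - h
v(I, W) = 94 + I
N(K) = 11 (N(K) = -5 - 1*(-16) = -5 + 16 = 11)
1/(N(-36) + v(-221/(-200), -91)/71466) = 1/(11 + (94 - 221/(-200))/71466) = 1/(11 + (94 - 221*(-1/200))*(1/71466)) = 1/(11 + (94 + 221/200)*(1/71466)) = 1/(11 + (19021/200)*(1/71466)) = 1/(11 + 19021/14293200) = 1/(157244221/14293200) = 14293200/157244221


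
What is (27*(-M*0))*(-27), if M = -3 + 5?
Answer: 0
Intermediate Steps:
M = 2
(27*(-M*0))*(-27) = (27*(-1*2*0))*(-27) = (27*(-2*0))*(-27) = (27*0)*(-27) = 0*(-27) = 0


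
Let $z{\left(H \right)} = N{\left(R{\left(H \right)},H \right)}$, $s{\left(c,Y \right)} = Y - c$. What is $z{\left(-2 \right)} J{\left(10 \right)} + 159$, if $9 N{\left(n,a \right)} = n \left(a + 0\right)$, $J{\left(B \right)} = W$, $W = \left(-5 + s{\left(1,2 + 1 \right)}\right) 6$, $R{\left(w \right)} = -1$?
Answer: $155$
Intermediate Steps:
$W = -18$ ($W = \left(-5 + \left(\left(2 + 1\right) - 1\right)\right) 6 = \left(-5 + \left(3 - 1\right)\right) 6 = \left(-5 + 2\right) 6 = \left(-3\right) 6 = -18$)
$J{\left(B \right)} = -18$
$N{\left(n,a \right)} = \frac{a n}{9}$ ($N{\left(n,a \right)} = \frac{n \left(a + 0\right)}{9} = \frac{n a}{9} = \frac{a n}{9}$)
$z{\left(H \right)} = - \frac{H}{9}$ ($z{\left(H \right)} = \frac{1}{9} H \left(-1\right) = - \frac{H}{9}$)
$z{\left(-2 \right)} J{\left(10 \right)} + 159 = \left(- \frac{1}{9}\right) \left(-2\right) \left(-18\right) + 159 = \frac{2}{9} \left(-18\right) + 159 = -4 + 159 = 155$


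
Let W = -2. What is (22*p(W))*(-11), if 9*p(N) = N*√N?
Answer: 484*I*√2/9 ≈ 76.053*I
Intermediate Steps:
p(N) = N^(3/2)/9 (p(N) = (N*√N)/9 = N^(3/2)/9)
(22*p(W))*(-11) = (22*((-2)^(3/2)/9))*(-11) = (22*((-2*I*√2)/9))*(-11) = (22*(-2*I*√2/9))*(-11) = -44*I*√2/9*(-11) = 484*I*√2/9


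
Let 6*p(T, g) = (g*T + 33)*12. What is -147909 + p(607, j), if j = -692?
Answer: -987931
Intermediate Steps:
p(T, g) = 66 + 2*T*g (p(T, g) = ((g*T + 33)*12)/6 = ((T*g + 33)*12)/6 = ((33 + T*g)*12)/6 = (396 + 12*T*g)/6 = 66 + 2*T*g)
-147909 + p(607, j) = -147909 + (66 + 2*607*(-692)) = -147909 + (66 - 840088) = -147909 - 840022 = -987931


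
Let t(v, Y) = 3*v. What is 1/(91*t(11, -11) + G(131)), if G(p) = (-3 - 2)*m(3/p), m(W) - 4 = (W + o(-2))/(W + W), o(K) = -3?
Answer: 1/3308 ≈ 0.00030230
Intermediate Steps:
m(W) = 4 + (-3 + W)/(2*W) (m(W) = 4 + (W - 3)/(W + W) = 4 + (-3 + W)/((2*W)) = 4 + (-3 + W)*(1/(2*W)) = 4 + (-3 + W)/(2*W))
G(p) = -5*p*(-1 + 9/p)/2 (G(p) = (-3 - 2)*(3*(-1 + 3*(3/p))/(2*((3/p)))) = -15*p/3*(-1 + 9/p)/2 = -5*p*(-1 + 9/p)/2)
1/(91*t(11, -11) + G(131)) = 1/(91*(3*11) + (-45/2 + (5/2)*131)) = 1/(91*33 + (-45/2 + 655/2)) = 1/(3003 + 305) = 1/3308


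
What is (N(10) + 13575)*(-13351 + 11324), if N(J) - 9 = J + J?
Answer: -27575308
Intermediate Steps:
N(J) = 9 + 2*J (N(J) = 9 + (J + J) = 9 + 2*J)
(N(10) + 13575)*(-13351 + 11324) = ((9 + 2*10) + 13575)*(-13351 + 11324) = ((9 + 20) + 13575)*(-2027) = (29 + 13575)*(-2027) = 13604*(-2027) = -27575308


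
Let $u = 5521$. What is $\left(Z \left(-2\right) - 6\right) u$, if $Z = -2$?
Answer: $-11042$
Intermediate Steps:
$\left(Z \left(-2\right) - 6\right) u = \left(\left(-2\right) \left(-2\right) - 6\right) 5521 = \left(4 - 6\right) 5521 = \left(-2\right) 5521 = -11042$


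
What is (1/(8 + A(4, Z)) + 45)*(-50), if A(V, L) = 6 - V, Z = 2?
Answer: -2255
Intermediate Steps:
(1/(8 + A(4, Z)) + 45)*(-50) = (1/(8 + (6 - 1*4)) + 45)*(-50) = (1/(8 + (6 - 4)) + 45)*(-50) = (1/(8 + 2) + 45)*(-50) = (1/10 + 45)*(-50) = (⅒ + 45)*(-50) = (451/10)*(-50) = -2255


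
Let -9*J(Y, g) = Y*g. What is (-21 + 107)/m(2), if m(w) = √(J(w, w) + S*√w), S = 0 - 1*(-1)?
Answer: 258/√(-4 + 9*√2) ≈ 87.330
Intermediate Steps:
J(Y, g) = -Y*g/9
S = 1 (S = 0 + 1 = 1)
m(w) = √(√w - w²/9) (m(w) = √(-w*w/9 + 1*√w) = √(-w²/9 + √w) = √(√w - w²/9))
(-21 + 107)/m(2) = (-21 + 107)/((√(-1*2² + 9*√2)/3)) = 86/((√(-1*4 + 9*√2)/3)) = 86/((√(-4 + 9*√2)/3)) = 86*(3/√(-4 + 9*√2)) = 258/√(-4 + 9*√2)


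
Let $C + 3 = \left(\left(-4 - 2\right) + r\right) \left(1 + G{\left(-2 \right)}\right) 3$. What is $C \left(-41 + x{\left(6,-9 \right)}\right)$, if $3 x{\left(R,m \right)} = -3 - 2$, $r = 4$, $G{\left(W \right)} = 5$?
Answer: $1664$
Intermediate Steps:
$x{\left(R,m \right)} = - \frac{5}{3}$ ($x{\left(R,m \right)} = \frac{-3 - 2}{3} = \frac{1}{3} \left(-5\right) = - \frac{5}{3}$)
$C = -39$ ($C = -3 + \left(\left(-4 - 2\right) + 4\right) \left(1 + 5\right) 3 = -3 + \left(\left(-4 - 2\right) + 4\right) 6 \cdot 3 = -3 + \left(-6 + 4\right) 18 = -3 - 36 = -39$)
$C \left(-41 + x{\left(6,-9 \right)}\right) = - 39 \left(-41 - \frac{5}{3}\right) = \left(-39\right) \left(- \frac{128}{3}\right) = 1664$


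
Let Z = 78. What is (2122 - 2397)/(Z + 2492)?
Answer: -55/514 ≈ -0.10700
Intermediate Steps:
(2122 - 2397)/(Z + 2492) = (2122 - 2397)/(78 + 2492) = -275/2570 = -275*1/2570 = -55/514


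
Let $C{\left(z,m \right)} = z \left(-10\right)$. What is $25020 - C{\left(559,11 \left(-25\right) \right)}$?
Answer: $30610$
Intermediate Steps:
$C{\left(z,m \right)} = - 10 z$
$25020 - C{\left(559,11 \left(-25\right) \right)} = 25020 - \left(-10\right) 559 = 25020 - -5590 = 25020 + 5590 = 30610$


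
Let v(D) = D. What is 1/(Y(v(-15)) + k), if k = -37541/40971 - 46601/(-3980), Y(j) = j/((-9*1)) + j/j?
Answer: 7764980/104510251 ≈ 0.074299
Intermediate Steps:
Y(j) = 1 - j/9 (Y(j) = j/(-9) + 1 = j*(-⅑) + 1 = -j/9 + 1 = 1 - j/9)
k = 251410913/23294940 (k = -37541*1/40971 - 46601*(-1/3980) = -5363/5853 + 46601/3980 = 251410913/23294940 ≈ 10.793)
1/(Y(v(-15)) + k) = 1/((1 - ⅑*(-15)) + 251410913/23294940) = 1/((1 + 5/3) + 251410913/23294940) = 1/(8/3 + 251410913/23294940) = 1/(104510251/7764980) = 7764980/104510251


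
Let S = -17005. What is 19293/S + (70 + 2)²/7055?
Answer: -9591639/23994055 ≈ -0.39975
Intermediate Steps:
19293/S + (70 + 2)²/7055 = 19293/(-17005) + (70 + 2)²/7055 = 19293*(-1/17005) + 72²*(1/7055) = -19293/17005 + 5184*(1/7055) = -19293/17005 + 5184/7055 = -9591639/23994055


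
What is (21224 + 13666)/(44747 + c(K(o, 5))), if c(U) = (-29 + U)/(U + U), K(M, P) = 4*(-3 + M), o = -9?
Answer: 3349440/4295789 ≈ 0.77970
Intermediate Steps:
K(M, P) = -12 + 4*M
c(U) = (-29 + U)/(2*U) (c(U) = (-29 + U)/((2*U)) = (-29 + U)*(1/(2*U)) = (-29 + U)/(2*U))
(21224 + 13666)/(44747 + c(K(o, 5))) = (21224 + 13666)/(44747 + (-29 + (-12 + 4*(-9)))/(2*(-12 + 4*(-9)))) = 34890/(44747 + (-29 + (-12 - 36))/(2*(-12 - 36))) = 34890/(44747 + (1/2)*(-29 - 48)/(-48)) = 34890/(44747 + (1/2)*(-1/48)*(-77)) = 34890/(44747 + 77/96) = 34890/(4295789/96) = 34890*(96/4295789) = 3349440/4295789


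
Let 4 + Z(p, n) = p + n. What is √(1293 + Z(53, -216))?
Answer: √1126 ≈ 33.556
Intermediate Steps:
Z(p, n) = -4 + n + p (Z(p, n) = -4 + (p + n) = -4 + (n + p) = -4 + n + p)
√(1293 + Z(53, -216)) = √(1293 + (-4 - 216 + 53)) = √(1293 - 167) = √1126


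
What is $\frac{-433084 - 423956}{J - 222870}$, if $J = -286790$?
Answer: $\frac{42852}{25483} \approx 1.6816$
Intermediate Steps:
$\frac{-433084 - 423956}{J - 222870} = \frac{-433084 - 423956}{-286790 - 222870} = - \frac{857040}{-509660} = \left(-857040\right) \left(- \frac{1}{509660}\right) = \frac{42852}{25483}$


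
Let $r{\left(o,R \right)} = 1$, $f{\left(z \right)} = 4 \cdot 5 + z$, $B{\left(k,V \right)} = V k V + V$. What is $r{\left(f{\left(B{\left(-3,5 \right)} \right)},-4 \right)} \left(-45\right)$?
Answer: $-45$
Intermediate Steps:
$B{\left(k,V \right)} = V + k V^{2}$ ($B{\left(k,V \right)} = k V^{2} + V = V + k V^{2}$)
$f{\left(z \right)} = 20 + z$
$r{\left(f{\left(B{\left(-3,5 \right)} \right)},-4 \right)} \left(-45\right) = 1 \left(-45\right) = -45$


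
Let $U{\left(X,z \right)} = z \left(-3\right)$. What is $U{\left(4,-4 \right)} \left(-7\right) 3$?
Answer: $-252$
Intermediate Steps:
$U{\left(X,z \right)} = - 3 z$
$U{\left(4,-4 \right)} \left(-7\right) 3 = \left(-3\right) \left(-4\right) \left(-7\right) 3 = 12 \left(-7\right) 3 = \left(-84\right) 3 = -252$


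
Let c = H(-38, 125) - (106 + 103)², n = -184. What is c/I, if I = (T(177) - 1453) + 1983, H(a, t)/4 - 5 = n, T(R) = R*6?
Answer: -44397/1592 ≈ -27.888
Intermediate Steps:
T(R) = 6*R
H(a, t) = -716 (H(a, t) = 20 + 4*(-184) = 20 - 736 = -716)
I = 1592 (I = (6*177 - 1453) + 1983 = (1062 - 1453) + 1983 = -391 + 1983 = 1592)
c = -44397 (c = -716 - (106 + 103)² = -716 - 1*209² = -716 - 1*43681 = -716 - 43681 = -44397)
c/I = -44397/1592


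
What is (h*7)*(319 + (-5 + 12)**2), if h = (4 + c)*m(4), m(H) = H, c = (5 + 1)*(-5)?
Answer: -267904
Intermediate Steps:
c = -30 (c = 6*(-5) = -30)
h = -104 (h = (4 - 30)*4 = -26*4 = -104)
(h*7)*(319 + (-5 + 12)**2) = (-104*7)*(319 + (-5 + 12)**2) = -728*(319 + 7**2) = -728*(319 + 49) = -728*368 = -267904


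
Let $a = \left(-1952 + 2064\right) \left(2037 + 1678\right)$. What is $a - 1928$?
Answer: $414152$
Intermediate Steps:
$a = 416080$ ($a = 112 \cdot 3715 = 416080$)
$a - 1928 = 416080 - 1928 = 414152$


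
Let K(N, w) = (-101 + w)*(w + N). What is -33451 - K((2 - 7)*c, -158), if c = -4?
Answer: -69193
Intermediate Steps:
K(N, w) = (-101 + w)*(N + w)
-33451 - K((2 - 7)*c, -158) = -33451 - ((-158)² - 101*(2 - 7)*(-4) - 101*(-158) + ((2 - 7)*(-4))*(-158)) = -33451 - (24964 - (-505)*(-4) + 15958 - 5*(-4)*(-158)) = -33451 - (24964 - 101*20 + 15958 + 20*(-158)) = -33451 - (24964 - 2020 + 15958 - 3160) = -33451 - 1*35742 = -33451 - 35742 = -69193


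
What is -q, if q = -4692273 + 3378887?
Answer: 1313386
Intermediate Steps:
q = -1313386
-q = -1*(-1313386) = 1313386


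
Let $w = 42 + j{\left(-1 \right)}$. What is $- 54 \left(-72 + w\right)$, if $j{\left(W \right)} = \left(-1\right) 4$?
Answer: $1836$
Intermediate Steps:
$j{\left(W \right)} = -4$
$w = 38$ ($w = 42 - 4 = 38$)
$- 54 \left(-72 + w\right) = - 54 \left(-72 + 38\right) = \left(-54\right) \left(-34\right) = 1836$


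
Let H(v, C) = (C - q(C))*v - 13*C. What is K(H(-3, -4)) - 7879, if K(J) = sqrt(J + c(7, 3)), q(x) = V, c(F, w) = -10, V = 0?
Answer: -7879 + 3*sqrt(6) ≈ -7871.6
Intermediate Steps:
q(x) = 0
H(v, C) = -13*C + C*v (H(v, C) = (C - 1*0)*v - 13*C = (C + 0)*v - 13*C = C*v - 13*C = -13*C + C*v)
K(J) = sqrt(-10 + J) (K(J) = sqrt(J - 10) = sqrt(-10 + J))
K(H(-3, -4)) - 7879 = sqrt(-10 - 4*(-13 - 3)) - 7879 = sqrt(-10 - 4*(-16)) - 7879 = sqrt(-10 + 64) - 7879 = sqrt(54) - 7879 = 3*sqrt(6) - 7879 = -7879 + 3*sqrt(6)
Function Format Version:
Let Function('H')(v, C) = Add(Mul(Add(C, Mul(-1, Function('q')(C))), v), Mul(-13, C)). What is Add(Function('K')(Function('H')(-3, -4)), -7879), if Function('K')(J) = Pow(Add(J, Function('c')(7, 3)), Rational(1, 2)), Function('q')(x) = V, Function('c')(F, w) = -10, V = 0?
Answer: Add(-7879, Mul(3, Pow(6, Rational(1, 2)))) ≈ -7871.6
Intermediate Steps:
Function('q')(x) = 0
Function('H')(v, C) = Add(Mul(-13, C), Mul(C, v)) (Function('H')(v, C) = Add(Mul(Add(C, Mul(-1, 0)), v), Mul(-13, C)) = Add(Mul(Add(C, 0), v), Mul(-13, C)) = Add(Mul(C, v), Mul(-13, C)) = Add(Mul(-13, C), Mul(C, v)))
Function('K')(J) = Pow(Add(-10, J), Rational(1, 2)) (Function('K')(J) = Pow(Add(J, -10), Rational(1, 2)) = Pow(Add(-10, J), Rational(1, 2)))
Add(Function('K')(Function('H')(-3, -4)), -7879) = Add(Pow(Add(-10, Mul(-4, Add(-13, -3))), Rational(1, 2)), -7879) = Add(Pow(Add(-10, Mul(-4, -16)), Rational(1, 2)), -7879) = Add(Pow(Add(-10, 64), Rational(1, 2)), -7879) = Add(Pow(54, Rational(1, 2)), -7879) = Add(Mul(3, Pow(6, Rational(1, 2))), -7879) = Add(-7879, Mul(3, Pow(6, Rational(1, 2))))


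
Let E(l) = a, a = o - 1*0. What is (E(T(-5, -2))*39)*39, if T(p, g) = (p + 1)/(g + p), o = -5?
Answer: -7605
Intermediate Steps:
T(p, g) = (1 + p)/(g + p)
a = -5 (a = -5 - 1*0 = -5 + 0 = -5)
E(l) = -5
(E(T(-5, -2))*39)*39 = -5*39*39 = -195*39 = -7605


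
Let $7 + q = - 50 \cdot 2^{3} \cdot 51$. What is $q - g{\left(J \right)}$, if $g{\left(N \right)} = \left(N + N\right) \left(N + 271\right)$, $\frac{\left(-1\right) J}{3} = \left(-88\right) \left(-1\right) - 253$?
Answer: $-778747$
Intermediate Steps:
$J = 495$ ($J = - 3 \left(\left(-88\right) \left(-1\right) - 253\right) = - 3 \left(88 - 253\right) = \left(-3\right) \left(-165\right) = 495$)
$g{\left(N \right)} = 2 N \left(271 + N\right)$
$q = -20407$ ($q = -7 + - 50 \cdot 2^{3} \cdot 51 = -7 + \left(-50\right) 8 \cdot 51 = -7 - 20400 = -20407$)
$q - g{\left(J \right)} = -20407 - 2 \cdot 495 \left(271 + 495\right) = -20407 - 2 \cdot 495 \cdot 766 = -20407 - 758340 = -778747$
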